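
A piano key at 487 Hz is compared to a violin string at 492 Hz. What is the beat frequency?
5 Hz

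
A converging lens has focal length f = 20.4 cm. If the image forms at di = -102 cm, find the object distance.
1/do = 1/f − 1/di → do = 17 cm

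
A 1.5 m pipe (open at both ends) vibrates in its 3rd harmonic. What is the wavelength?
λₙ = 2L/n = 1 m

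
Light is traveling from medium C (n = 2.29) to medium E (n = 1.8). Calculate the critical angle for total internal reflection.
θc = arcsin(n₂/n₁) = 51.82°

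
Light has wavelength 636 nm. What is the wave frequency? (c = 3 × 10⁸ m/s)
f = c/λ = 4.717 × 10¹⁴ Hz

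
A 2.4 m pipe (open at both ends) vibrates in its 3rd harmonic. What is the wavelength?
λₙ = 2L/n = 1.6 m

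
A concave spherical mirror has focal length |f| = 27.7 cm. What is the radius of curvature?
R = 2|f| = 55.4 cm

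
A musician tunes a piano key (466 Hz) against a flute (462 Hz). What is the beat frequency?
4 Hz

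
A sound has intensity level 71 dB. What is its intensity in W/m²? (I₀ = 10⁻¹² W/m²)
I = I₀·10^(β/10) = 1.26 × 10⁻⁵ W/m²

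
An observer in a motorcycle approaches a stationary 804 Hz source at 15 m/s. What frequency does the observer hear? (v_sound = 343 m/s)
f_obs = f·(v + v_o)/v = 839.2 Hz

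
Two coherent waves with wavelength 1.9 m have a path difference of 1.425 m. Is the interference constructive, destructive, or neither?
neither (partial) — path difference = 0.75λ, neither a whole number of wavelengths nor an odd multiple of λ/2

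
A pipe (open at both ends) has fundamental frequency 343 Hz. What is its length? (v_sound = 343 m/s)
L = v/(2f₁) = 0.5 m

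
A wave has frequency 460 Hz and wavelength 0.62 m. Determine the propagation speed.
v = fλ = 285.2 m/s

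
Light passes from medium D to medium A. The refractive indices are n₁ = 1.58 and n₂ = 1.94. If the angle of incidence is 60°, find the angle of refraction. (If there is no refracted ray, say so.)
sin θ₂ = (n₁/n₂)·sin θ₁ = 0.7053 → θ₂ = 44.86°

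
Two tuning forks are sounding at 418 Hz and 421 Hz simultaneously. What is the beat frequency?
3 Hz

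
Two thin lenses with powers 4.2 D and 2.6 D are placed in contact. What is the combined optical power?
P_total = P₁ + P₂ = 6.8 D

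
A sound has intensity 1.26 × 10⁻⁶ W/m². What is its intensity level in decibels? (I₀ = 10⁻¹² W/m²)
β = 10·log₁₀(I/I₀) = 61 dB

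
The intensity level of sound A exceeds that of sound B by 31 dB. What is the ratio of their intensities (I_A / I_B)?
I_A/I_B = 10^(Δβ/10) = 1259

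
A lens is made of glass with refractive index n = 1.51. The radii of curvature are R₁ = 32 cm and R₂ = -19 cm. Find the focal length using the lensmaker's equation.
1/f = (n − 1)(1/R₁ − 1/R₂) → f = 23.38 cm (converging lens)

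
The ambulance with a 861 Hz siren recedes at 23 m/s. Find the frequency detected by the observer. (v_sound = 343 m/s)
f_obs = f·v/(v + v_s) = 806.9 Hz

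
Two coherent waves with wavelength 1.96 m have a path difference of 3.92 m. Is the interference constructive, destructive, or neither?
constructive — path difference = 2λ, a whole number of wavelengths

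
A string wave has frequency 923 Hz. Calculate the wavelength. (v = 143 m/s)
λ = v/f = 0.1549 m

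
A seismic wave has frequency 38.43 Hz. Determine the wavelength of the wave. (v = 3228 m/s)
λ = v/f = 84 m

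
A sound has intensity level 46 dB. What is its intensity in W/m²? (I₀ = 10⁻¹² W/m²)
I = I₀·10^(β/10) = 3.98 × 10⁻⁸ W/m²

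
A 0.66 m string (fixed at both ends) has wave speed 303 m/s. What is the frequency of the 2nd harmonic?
fₙ = nv/(2L) = 459.1 Hz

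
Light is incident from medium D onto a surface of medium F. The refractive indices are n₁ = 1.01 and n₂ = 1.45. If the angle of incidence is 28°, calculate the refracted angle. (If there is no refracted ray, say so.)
sin θ₂ = (n₁/n₂)·sin θ₁ = 0.327 → θ₂ = 19.09°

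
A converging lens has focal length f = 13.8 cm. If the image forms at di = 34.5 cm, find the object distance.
1/do = 1/f − 1/di → do = 23 cm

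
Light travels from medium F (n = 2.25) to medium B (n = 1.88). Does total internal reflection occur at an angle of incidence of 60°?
θc = arcsin(n₂/n₁) = 56.67°; 60° > θc, so yes — total internal reflection.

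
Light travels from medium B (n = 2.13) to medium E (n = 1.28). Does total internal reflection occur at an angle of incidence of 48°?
θc = arcsin(n₂/n₁) = 36.94°; 48° > θc, so yes — total internal reflection.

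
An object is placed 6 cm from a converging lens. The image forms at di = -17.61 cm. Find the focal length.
1/f = 1/do + 1/di → f = 9.101 cm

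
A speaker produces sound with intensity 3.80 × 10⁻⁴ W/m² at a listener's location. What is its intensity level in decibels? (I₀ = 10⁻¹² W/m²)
β = 10·log₁₀(I/I₀) = 85.8 dB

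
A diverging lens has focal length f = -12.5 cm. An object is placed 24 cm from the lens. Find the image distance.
1/di = 1/f − 1/do → di = -8.219 cm (virtual image)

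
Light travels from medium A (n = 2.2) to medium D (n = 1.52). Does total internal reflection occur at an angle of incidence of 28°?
θc = arcsin(n₂/n₁) = 43.7°; 28° < θc, so no — the ray refracts.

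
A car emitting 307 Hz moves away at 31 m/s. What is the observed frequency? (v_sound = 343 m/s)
f_obs = f·v/(v + v_s) = 281.6 Hz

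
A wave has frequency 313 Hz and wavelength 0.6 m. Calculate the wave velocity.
v = fλ = 187.8 m/s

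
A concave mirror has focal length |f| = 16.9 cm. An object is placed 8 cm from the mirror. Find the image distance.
f = +16.9 cm (concave); 1/di = 1/f − 1/do → di = -15.19 cm (virtual image, behind mirror)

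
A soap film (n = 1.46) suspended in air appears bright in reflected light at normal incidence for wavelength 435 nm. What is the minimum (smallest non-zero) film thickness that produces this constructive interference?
2nt = (m − ½)λ with m = 1 → t = (m − ½)λ/(2n) = 74.49 nm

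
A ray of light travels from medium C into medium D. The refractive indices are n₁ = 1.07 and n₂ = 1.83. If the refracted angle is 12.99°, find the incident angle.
sin θ₁ = (n₂/n₁)·sin θ₂ → θ₁ = 22.61°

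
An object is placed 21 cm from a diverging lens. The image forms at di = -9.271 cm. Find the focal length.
1/f = 1/do + 1/di → f = -16.6 cm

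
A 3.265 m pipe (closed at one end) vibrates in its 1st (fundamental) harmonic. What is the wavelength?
λₙ = 4L/n = 13.06 m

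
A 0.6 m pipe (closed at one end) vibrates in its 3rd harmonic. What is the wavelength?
λₙ = 4L/n = 0.8 m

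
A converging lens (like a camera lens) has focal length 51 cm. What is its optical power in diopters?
P = 1/f = 1.961 D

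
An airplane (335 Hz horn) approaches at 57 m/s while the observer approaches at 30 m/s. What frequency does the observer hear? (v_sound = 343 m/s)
f_obs = f·(v + v_o)/(v − v_s) = 436.9 Hz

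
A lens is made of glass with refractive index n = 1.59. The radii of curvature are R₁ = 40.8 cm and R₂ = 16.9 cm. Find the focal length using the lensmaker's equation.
1/f = (n − 1)(1/R₁ − 1/R₂) → f = -48.9 cm (diverging lens)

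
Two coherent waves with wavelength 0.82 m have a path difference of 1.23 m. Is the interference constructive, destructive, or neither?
destructive — path difference = 1.5λ, an odd multiple of λ/2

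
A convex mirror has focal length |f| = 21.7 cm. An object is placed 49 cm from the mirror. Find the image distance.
f = −21.7 cm (convex); 1/di = 1/f − 1/do → di = -15.04 cm (virtual image, behind mirror)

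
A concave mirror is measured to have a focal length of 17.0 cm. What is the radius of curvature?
R = 2|f| = 34 cm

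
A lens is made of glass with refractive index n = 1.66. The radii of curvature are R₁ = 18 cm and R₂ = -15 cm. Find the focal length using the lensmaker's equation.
1/f = (n − 1)(1/R₁ − 1/R₂) → f = 12.4 cm (converging lens)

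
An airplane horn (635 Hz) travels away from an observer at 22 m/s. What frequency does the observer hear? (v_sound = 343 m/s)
f_obs = f·v/(v + v_s) = 596.7 Hz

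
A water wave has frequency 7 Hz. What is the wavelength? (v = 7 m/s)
λ = v/f = 1 m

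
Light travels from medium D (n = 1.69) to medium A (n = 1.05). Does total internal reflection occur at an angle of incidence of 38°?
θc = arcsin(n₂/n₁) = 38.41°; 38° < θc, so no — the ray refracts.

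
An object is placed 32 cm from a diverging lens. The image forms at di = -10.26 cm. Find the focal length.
1/f = 1/do + 1/di → f = -15.1 cm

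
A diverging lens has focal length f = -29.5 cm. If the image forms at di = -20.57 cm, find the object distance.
1/do = 1/f − 1/di → do = 67.95 cm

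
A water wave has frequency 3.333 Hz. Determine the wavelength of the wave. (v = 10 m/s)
λ = v/f = 3 m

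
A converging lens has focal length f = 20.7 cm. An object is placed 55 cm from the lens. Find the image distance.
1/di = 1/f − 1/do → di = 33.19 cm (real image)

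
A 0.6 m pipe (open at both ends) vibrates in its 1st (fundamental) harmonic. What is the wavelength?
λₙ = 2L/n = 1.2 m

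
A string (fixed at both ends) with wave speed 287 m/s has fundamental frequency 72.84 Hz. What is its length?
L = v/(2f₁) = 1.97 m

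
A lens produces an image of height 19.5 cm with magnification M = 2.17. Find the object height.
ho = |hi|/|M| = 8.986 cm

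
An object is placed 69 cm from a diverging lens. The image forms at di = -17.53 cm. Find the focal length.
1/f = 1/do + 1/di → f = -23.5 cm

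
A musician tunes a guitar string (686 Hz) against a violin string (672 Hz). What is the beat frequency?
14 Hz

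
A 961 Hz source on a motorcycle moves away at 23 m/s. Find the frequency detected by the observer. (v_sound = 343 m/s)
f_obs = f·v/(v + v_s) = 900.6 Hz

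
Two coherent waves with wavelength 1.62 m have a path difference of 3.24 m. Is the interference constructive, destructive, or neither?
constructive — path difference = 2λ, a whole number of wavelengths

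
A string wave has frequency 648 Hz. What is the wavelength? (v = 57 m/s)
λ = v/f = 0.08796 m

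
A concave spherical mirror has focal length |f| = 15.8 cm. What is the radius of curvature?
R = 2|f| = 31.6 cm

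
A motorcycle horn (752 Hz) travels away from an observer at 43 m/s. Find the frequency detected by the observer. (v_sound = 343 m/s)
f_obs = f·v/(v + v_s) = 668.2 Hz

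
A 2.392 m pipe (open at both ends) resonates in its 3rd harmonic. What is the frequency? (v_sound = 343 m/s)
fₙ = nv/(2L) = 215.1 Hz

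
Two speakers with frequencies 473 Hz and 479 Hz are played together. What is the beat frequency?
6 Hz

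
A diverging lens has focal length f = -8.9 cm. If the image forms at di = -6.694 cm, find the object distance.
1/do = 1/f − 1/di → do = 27.01 cm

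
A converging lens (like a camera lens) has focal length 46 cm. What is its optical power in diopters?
P = 1/f = 2.174 D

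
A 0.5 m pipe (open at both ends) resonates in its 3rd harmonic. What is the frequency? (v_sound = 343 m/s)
fₙ = nv/(2L) = 1029 Hz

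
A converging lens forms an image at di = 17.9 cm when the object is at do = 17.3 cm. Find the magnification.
M = −di/do = -1.035 (inverted image)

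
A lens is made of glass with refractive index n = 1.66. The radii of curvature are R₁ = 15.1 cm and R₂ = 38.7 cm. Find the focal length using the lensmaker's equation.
1/f = (n − 1)(1/R₁ − 1/R₂) → f = 37.52 cm (converging lens)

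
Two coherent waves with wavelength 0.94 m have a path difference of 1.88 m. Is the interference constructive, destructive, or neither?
constructive — path difference = 2λ, a whole number of wavelengths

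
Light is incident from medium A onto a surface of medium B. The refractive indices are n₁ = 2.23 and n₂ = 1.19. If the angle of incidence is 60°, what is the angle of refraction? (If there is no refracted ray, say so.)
sin θ₂ = (n₁/n₂)·sin θ₁ = 1.623 > 1, so there is no refracted ray — the light undergoes total internal reflection.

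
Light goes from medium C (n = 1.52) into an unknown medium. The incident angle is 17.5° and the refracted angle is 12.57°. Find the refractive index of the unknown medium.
n₂ = n₁·sin θ₁ / sin θ₂ = 2.1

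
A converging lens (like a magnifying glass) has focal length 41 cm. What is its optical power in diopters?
P = 1/f = 2.439 D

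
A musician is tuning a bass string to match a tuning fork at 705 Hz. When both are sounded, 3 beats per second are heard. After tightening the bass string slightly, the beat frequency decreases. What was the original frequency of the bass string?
702 Hz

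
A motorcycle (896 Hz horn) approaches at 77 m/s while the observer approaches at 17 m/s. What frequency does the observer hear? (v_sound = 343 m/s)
f_obs = f·(v + v_o)/(v − v_s) = 1213 Hz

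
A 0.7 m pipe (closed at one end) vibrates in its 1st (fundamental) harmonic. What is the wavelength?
λₙ = 4L/n = 2.8 m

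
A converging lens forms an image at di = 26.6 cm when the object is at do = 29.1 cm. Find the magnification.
M = −di/do = -0.9141 (inverted image)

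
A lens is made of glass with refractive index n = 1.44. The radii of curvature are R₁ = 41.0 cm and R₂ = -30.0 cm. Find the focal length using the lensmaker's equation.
1/f = (n − 1)(1/R₁ − 1/R₂) → f = 39.37 cm (converging lens)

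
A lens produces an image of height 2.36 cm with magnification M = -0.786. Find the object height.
ho = |hi|/|M| = 3.003 cm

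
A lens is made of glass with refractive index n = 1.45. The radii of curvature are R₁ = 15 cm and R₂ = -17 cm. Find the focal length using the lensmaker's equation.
1/f = (n − 1)(1/R₁ − 1/R₂) → f = 17.71 cm (converging lens)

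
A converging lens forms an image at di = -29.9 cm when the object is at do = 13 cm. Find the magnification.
M = −di/do = 2.3 (upright image)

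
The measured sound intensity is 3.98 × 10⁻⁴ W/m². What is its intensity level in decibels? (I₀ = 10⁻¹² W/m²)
β = 10·log₁₀(I/I₀) = 86 dB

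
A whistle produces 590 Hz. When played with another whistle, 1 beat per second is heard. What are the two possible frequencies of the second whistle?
f₂ = 590 ± 1 Hz → 591 Hz or 589 Hz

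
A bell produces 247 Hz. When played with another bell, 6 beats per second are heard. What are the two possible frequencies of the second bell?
f₂ = 247 ± 6 Hz → 253 Hz or 241 Hz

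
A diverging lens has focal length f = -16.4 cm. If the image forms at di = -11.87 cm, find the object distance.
1/do = 1/f − 1/di → do = 42.97 cm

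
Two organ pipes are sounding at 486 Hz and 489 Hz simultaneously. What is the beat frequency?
3 Hz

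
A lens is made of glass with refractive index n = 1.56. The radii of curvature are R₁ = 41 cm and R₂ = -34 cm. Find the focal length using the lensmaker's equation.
1/f = (n − 1)(1/R₁ − 1/R₂) → f = 33.19 cm (converging lens)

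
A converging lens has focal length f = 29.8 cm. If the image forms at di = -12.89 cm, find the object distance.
1/do = 1/f − 1/di → do = 8.998 cm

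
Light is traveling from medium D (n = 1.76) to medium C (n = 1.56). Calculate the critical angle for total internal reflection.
θc = arcsin(n₂/n₁) = 62.42°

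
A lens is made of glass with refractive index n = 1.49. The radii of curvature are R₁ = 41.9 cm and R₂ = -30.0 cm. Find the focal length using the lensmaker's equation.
1/f = (n − 1)(1/R₁ − 1/R₂) → f = 35.68 cm (converging lens)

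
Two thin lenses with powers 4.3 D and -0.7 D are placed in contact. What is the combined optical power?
P_total = P₁ + P₂ = 3.6 D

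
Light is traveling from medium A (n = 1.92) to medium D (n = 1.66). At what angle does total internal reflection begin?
θc = arcsin(n₂/n₁) = 59.84°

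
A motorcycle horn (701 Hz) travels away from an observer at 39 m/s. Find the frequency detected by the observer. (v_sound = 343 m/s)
f_obs = f·v/(v + v_s) = 629.4 Hz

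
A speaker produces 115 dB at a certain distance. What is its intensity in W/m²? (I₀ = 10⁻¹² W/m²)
I = I₀·10^(β/10) = 3.16 × 10⁻¹ W/m²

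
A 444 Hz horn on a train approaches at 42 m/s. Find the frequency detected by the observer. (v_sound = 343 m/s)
f_obs = f·v/(v − v_s) = 506 Hz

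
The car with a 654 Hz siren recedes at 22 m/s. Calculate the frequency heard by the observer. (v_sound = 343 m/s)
f_obs = f·v/(v + v_s) = 614.6 Hz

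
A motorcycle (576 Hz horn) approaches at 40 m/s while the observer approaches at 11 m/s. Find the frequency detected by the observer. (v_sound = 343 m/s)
f_obs = f·(v + v_o)/(v − v_s) = 673 Hz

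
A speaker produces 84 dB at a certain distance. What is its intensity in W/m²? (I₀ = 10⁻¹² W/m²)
I = I₀·10^(β/10) = 2.51 × 10⁻⁴ W/m²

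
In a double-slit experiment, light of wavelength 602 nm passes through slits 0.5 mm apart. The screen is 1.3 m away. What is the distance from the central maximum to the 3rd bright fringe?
y = mλL/d = 4.696 mm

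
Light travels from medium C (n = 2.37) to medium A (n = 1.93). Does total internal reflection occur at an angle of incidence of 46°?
θc = arcsin(n₂/n₁) = 54.52°; 46° < θc, so no — the ray refracts.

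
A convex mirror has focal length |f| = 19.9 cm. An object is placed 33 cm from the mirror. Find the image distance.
f = −19.9 cm (convex); 1/di = 1/f − 1/do → di = -12.41 cm (virtual image, behind mirror)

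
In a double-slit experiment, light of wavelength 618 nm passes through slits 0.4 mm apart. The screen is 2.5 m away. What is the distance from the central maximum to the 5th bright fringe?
y = mλL/d = 19.31 mm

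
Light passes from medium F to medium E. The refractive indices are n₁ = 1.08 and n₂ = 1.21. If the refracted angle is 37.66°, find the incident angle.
sin θ₁ = (n₂/n₁)·sin θ₂ → θ₁ = 43.2°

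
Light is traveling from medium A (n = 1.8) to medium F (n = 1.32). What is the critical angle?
θc = arcsin(n₂/n₁) = 47.17°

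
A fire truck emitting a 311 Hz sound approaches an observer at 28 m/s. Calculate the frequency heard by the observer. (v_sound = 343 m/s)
f_obs = f·v/(v − v_s) = 338.6 Hz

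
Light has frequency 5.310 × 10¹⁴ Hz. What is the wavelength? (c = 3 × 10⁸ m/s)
λ = c/f = 565 nm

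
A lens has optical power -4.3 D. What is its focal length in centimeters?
f = 1/P = -23.26 cm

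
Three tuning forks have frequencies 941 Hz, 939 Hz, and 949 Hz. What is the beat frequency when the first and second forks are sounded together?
2 Hz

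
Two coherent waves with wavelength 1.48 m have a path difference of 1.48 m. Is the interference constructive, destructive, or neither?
constructive — path difference = 1λ, a whole number of wavelengths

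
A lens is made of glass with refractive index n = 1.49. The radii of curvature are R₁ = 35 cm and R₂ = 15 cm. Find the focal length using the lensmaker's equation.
1/f = (n − 1)(1/R₁ − 1/R₂) → f = -53.57 cm (diverging lens)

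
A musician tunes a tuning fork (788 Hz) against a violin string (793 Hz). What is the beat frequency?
5 Hz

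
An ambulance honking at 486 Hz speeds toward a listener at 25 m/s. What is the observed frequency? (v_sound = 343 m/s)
f_obs = f·v/(v − v_s) = 524.2 Hz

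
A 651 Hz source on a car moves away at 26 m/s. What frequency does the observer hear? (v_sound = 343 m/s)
f_obs = f·v/(v + v_s) = 605.1 Hz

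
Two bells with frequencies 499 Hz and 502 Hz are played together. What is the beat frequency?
3 Hz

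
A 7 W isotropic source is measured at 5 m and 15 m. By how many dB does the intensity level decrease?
Δβ = 20·log₁₀(r₂/r₁) = 9.542 dB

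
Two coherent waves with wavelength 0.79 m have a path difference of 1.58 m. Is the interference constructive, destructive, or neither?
constructive — path difference = 2λ, a whole number of wavelengths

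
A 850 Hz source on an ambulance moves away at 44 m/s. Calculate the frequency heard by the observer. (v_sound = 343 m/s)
f_obs = f·v/(v + v_s) = 753.4 Hz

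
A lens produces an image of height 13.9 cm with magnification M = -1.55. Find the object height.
ho = |hi|/|M| = 8.968 cm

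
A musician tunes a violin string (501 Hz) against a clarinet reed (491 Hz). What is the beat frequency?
10 Hz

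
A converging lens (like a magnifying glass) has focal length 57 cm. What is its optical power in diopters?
P = 1/f = 1.754 D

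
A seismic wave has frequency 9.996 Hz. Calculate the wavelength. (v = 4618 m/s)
λ = v/f = 462 m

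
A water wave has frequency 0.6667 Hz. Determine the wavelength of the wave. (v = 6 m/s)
λ = v/f = 9 m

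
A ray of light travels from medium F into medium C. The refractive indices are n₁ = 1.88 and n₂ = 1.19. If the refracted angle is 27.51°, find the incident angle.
sin θ₁ = (n₂/n₁)·sin θ₂ → θ₁ = 17°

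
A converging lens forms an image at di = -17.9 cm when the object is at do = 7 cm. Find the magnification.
M = −di/do = 2.557 (upright image)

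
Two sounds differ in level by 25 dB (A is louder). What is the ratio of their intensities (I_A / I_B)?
I_A/I_B = 10^(Δβ/10) = 316.2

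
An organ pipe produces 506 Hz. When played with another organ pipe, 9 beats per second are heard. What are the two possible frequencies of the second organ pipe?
f₂ = 506 ± 9 Hz → 515 Hz or 497 Hz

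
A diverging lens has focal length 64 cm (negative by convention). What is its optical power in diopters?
P = 1/f = -1.562 D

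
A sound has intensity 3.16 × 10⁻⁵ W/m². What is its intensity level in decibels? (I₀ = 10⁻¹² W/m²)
β = 10·log₁₀(I/I₀) = 75 dB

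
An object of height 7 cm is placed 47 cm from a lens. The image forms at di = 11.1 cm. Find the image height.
hi = (-di/do) × ho = -1.653 cm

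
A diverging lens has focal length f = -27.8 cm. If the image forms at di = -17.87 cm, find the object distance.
1/do = 1/f − 1/di → do = 50.03 cm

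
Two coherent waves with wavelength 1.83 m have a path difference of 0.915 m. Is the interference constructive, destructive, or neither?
destructive — path difference = 0.5λ, an odd multiple of λ/2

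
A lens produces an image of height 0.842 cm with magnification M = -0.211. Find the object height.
ho = |hi|/|M| = 3.991 cm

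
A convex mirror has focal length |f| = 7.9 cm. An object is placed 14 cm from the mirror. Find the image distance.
f = −7.9 cm (convex); 1/di = 1/f − 1/do → di = -5.05 cm (virtual image, behind mirror)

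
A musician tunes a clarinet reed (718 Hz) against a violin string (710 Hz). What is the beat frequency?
8 Hz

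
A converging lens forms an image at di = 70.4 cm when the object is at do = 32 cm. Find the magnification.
M = −di/do = -2.2 (inverted image)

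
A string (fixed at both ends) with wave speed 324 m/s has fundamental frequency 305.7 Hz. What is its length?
L = v/(2f₁) = 0.5299 m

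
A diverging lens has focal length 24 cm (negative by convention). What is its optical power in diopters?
P = 1/f = -4.167 D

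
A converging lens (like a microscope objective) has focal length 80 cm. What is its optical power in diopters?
P = 1/f = 1.25 D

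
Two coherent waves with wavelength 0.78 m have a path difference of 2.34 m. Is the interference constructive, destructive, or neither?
constructive — path difference = 3λ, a whole number of wavelengths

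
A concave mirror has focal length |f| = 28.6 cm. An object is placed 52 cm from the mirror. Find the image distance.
f = +28.6 cm (concave); 1/di = 1/f − 1/do → di = 63.56 cm (real image, in front of mirror)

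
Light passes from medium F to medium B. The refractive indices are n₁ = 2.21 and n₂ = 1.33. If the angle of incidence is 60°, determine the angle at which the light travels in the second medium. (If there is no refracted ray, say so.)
sin θ₂ = (n₁/n₂)·sin θ₁ = 1.439 > 1, so there is no refracted ray — the light undergoes total internal reflection.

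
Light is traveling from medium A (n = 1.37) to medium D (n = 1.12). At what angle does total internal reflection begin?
θc = arcsin(n₂/n₁) = 54.84°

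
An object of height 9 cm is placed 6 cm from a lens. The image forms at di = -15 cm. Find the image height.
hi = (-di/do) × ho = 22.5 cm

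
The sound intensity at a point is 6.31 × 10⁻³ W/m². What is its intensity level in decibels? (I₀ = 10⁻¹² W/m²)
β = 10·log₁₀(I/I₀) = 98 dB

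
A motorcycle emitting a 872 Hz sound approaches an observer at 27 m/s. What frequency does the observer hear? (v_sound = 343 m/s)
f_obs = f·v/(v − v_s) = 946.5 Hz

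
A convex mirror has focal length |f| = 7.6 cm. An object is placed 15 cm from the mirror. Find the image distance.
f = −7.6 cm (convex); 1/di = 1/f − 1/do → di = -5.044 cm (virtual image, behind mirror)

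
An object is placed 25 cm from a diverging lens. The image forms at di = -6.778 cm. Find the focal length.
1/f = 1/do + 1/di → f = -9.299 cm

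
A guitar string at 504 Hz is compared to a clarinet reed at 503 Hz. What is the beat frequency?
1 Hz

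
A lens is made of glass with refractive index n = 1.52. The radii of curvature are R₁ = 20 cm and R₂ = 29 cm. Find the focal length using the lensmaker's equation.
1/f = (n − 1)(1/R₁ − 1/R₂) → f = 123.9 cm (converging lens)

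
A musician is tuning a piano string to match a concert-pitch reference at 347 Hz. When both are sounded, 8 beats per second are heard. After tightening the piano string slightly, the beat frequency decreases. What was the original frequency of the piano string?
339 Hz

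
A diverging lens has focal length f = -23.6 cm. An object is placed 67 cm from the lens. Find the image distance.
1/di = 1/f − 1/do → di = -17.45 cm (virtual image)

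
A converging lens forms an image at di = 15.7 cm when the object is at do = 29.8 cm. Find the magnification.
M = −di/do = -0.5268 (inverted image)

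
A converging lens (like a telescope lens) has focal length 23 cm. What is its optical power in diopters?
P = 1/f = 4.348 D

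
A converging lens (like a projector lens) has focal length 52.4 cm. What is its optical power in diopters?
P = 1/f = 1.908 D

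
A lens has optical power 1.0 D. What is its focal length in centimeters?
f = 1/P = 100 cm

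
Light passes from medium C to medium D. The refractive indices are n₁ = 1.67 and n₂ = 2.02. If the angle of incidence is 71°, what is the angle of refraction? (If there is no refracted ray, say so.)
sin θ₂ = (n₁/n₂)·sin θ₁ = 0.7817 → θ₂ = 51.42°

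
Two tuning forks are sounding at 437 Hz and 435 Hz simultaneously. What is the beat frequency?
2 Hz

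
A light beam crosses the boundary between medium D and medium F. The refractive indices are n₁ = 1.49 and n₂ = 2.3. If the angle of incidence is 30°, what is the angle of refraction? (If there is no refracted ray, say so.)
sin θ₂ = (n₁/n₂)·sin θ₁ = 0.3239 → θ₂ = 18.9°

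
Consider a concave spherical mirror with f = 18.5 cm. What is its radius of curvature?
R = 2|f| = 37 cm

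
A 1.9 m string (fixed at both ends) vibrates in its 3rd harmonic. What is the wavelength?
λₙ = 2L/n = 1.267 m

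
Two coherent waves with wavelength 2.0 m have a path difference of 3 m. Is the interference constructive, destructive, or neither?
destructive — path difference = 1.5λ, an odd multiple of λ/2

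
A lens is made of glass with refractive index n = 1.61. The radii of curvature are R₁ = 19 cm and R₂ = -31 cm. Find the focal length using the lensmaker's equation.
1/f = (n − 1)(1/R₁ − 1/R₂) → f = 19.31 cm (converging lens)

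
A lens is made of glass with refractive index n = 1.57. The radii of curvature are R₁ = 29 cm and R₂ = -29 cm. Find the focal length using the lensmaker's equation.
1/f = (n − 1)(1/R₁ − 1/R₂) → f = 25.44 cm (converging lens)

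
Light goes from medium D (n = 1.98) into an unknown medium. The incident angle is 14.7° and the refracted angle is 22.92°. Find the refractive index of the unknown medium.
n₂ = n₁·sin θ₁ / sin θ₂ = 1.29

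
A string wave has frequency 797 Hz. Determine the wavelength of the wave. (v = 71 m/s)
λ = v/f = 0.08908 m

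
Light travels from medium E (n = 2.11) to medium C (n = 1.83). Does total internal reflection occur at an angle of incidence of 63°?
θc = arcsin(n₂/n₁) = 60.15°; 63° > θc, so yes — total internal reflection.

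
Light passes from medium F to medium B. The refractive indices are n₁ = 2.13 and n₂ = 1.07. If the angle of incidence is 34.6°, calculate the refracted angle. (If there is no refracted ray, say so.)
sin θ₂ = (n₁/n₂)·sin θ₁ = 1.13 > 1, so there is no refracted ray — the light undergoes total internal reflection.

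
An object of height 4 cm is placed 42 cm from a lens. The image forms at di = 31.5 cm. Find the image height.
hi = (-di/do) × ho = -3 cm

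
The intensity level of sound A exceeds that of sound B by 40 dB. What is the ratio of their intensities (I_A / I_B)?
I_A/I_B = 10^(Δβ/10) = 10000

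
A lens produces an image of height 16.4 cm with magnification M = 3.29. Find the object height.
ho = |hi|/|M| = 4.985 cm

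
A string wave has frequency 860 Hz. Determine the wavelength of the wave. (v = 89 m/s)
λ = v/f = 0.1035 m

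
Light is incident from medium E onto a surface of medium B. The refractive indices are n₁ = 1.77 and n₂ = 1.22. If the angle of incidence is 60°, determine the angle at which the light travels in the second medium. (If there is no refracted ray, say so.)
sin θ₂ = (n₁/n₂)·sin θ₁ = 1.256 > 1, so there is no refracted ray — the light undergoes total internal reflection.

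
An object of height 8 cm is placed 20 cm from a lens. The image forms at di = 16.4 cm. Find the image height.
hi = (-di/do) × ho = -6.56 cm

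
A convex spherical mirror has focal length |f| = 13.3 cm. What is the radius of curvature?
R = 2|f| = 26.6 cm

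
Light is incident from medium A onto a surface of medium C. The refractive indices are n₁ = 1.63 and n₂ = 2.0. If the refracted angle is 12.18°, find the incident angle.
sin θ₁ = (n₂/n₁)·sin θ₂ → θ₁ = 15°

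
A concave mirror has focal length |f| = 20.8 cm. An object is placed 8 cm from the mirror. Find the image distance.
f = +20.8 cm (concave); 1/di = 1/f − 1/do → di = -13 cm (virtual image, behind mirror)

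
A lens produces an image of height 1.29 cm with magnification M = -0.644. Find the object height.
ho = |hi|/|M| = 2.003 cm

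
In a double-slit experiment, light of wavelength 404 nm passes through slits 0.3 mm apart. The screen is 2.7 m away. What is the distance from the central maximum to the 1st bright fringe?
y = mλL/d = 3.636 mm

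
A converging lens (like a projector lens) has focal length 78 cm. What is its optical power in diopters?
P = 1/f = 1.282 D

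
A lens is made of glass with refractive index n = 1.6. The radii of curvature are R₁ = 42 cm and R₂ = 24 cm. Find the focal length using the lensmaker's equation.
1/f = (n − 1)(1/R₁ − 1/R₂) → f = -93.33 cm (diverging lens)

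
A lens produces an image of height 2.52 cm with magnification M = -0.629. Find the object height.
ho = |hi|/|M| = 4.006 cm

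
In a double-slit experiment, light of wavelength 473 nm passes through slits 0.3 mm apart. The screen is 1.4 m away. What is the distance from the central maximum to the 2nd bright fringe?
y = mλL/d = 4.415 mm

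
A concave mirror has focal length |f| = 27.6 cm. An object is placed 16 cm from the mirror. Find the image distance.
f = +27.6 cm (concave); 1/di = 1/f − 1/do → di = -38.07 cm (virtual image, behind mirror)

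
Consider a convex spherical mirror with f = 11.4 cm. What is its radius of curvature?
R = 2|f| = 22.8 cm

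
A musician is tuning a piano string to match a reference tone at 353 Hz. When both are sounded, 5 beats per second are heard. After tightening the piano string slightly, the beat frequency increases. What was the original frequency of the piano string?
358 Hz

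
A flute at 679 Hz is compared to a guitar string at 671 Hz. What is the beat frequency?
8 Hz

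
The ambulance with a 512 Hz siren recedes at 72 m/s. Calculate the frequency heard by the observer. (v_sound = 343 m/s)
f_obs = f·v/(v + v_s) = 423.2 Hz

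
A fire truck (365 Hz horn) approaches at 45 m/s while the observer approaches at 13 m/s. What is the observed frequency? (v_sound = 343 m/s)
f_obs = f·(v + v_o)/(v − v_s) = 436 Hz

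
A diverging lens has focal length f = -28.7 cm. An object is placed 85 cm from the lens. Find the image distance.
1/di = 1/f − 1/do → di = -21.46 cm (virtual image)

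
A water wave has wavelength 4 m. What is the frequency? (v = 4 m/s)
f = v/λ = 1 Hz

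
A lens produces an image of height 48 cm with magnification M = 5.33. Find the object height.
ho = |hi|/|M| = 9.006 cm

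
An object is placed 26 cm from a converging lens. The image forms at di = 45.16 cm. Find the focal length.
1/f = 1/do + 1/di → f = 16.5 cm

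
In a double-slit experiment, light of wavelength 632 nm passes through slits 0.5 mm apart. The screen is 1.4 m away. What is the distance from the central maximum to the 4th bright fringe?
y = mλL/d = 7.078 mm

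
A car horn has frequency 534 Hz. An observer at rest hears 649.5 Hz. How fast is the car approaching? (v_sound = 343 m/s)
v_s = v·(1 − f/f_obs) = 61 m/s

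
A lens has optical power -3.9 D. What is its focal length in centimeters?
f = 1/P = -25.64 cm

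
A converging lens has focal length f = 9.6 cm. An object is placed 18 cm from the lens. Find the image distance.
1/di = 1/f − 1/do → di = 20.57 cm (real image)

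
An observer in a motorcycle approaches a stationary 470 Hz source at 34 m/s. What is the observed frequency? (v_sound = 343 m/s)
f_obs = f·(v + v_o)/v = 516.6 Hz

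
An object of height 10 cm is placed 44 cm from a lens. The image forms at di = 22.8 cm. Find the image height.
hi = (-di/do) × ho = -5.182 cm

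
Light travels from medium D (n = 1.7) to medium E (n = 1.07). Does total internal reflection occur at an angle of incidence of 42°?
θc = arcsin(n₂/n₁) = 39.01°; 42° > θc, so yes — total internal reflection.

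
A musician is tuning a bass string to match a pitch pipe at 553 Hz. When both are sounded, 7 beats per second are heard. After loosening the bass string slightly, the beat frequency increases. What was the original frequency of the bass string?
546 Hz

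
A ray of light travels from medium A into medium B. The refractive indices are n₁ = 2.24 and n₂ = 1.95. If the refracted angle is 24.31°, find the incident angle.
sin θ₁ = (n₂/n₁)·sin θ₂ → θ₁ = 21°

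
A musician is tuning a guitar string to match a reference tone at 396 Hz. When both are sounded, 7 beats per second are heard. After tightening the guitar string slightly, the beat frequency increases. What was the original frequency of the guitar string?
403 Hz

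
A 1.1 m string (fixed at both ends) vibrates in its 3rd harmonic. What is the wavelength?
λₙ = 2L/n = 0.7333 m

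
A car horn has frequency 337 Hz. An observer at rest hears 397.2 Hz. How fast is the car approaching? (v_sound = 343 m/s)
v_s = v·(1 − f/f_obs) = 51.99 m/s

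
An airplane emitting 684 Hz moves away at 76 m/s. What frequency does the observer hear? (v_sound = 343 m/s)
f_obs = f·v/(v + v_s) = 559.9 Hz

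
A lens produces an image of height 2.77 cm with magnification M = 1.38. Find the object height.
ho = |hi|/|M| = 2.007 cm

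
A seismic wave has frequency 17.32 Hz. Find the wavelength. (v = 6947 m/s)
λ = v/f = 401.1 m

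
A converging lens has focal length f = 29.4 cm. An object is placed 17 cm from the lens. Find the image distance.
1/di = 1/f − 1/do → di = -40.31 cm (virtual image)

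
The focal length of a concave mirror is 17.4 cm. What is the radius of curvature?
R = 2|f| = 34.8 cm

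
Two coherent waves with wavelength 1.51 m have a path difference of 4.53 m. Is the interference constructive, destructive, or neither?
constructive — path difference = 3λ, a whole number of wavelengths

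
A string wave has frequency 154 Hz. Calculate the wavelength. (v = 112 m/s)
λ = v/f = 0.7273 m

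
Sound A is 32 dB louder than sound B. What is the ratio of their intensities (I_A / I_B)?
I_A/I_B = 10^(Δβ/10) = 1585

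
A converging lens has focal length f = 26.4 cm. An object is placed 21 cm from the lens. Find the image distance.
1/di = 1/f − 1/do → di = -102.7 cm (virtual image)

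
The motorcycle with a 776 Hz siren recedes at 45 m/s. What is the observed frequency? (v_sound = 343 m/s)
f_obs = f·v/(v + v_s) = 686 Hz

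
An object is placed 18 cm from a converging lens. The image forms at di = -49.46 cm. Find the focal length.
1/f = 1/do + 1/di → f = 28.3 cm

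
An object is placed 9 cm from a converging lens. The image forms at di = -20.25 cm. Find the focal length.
1/f = 1/do + 1/di → f = 16.2 cm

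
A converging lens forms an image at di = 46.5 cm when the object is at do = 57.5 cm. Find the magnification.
M = −di/do = -0.8087 (inverted image)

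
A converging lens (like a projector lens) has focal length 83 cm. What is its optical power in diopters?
P = 1/f = 1.205 D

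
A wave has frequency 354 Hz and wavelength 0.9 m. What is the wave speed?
v = fλ = 318.6 m/s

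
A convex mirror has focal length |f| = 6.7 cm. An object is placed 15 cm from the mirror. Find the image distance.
f = −6.7 cm (convex); 1/di = 1/f − 1/do → di = -4.631 cm (virtual image, behind mirror)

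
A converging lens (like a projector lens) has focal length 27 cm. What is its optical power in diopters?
P = 1/f = 3.704 D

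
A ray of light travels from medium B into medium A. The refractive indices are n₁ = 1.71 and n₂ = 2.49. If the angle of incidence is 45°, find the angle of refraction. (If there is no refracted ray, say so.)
sin θ₂ = (n₁/n₂)·sin θ₁ = 0.4856 → θ₂ = 29.05°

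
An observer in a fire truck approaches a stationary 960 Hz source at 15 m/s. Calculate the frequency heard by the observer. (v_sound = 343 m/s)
f_obs = f·(v + v_o)/v = 1002 Hz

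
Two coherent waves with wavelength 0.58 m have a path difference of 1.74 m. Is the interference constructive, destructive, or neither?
constructive — path difference = 3λ, a whole number of wavelengths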